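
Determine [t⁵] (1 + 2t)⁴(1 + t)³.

168

(1 + 2t)⁴ has coefficients 1,8,24,32,16 for degrees 0…4.
(1 + t)³ has coefficients 1,3,3,1,0,0 for degrees 0…5.
[t⁵] = 1·0 + 8·0 + 24·1 + 32·3 + 16·3 = 168.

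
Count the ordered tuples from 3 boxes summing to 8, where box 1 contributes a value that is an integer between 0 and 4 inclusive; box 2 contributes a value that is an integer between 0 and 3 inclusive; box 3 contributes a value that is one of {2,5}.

The generating function for the choices is (1 + q + q^2 + q^3 + q^4)·(1 + q + q^2 + q^3)·(q^2 + q^5); the count is [q^8].
(1 + q + q^2 + q^3 + q^4) has coefficients 1,1,1,1,1 for degrees 0…4.
(1 + q + q^2 + q^3) has coefficients 1,1,1,1,0,0,0,0,0 for degrees 0…8.
Finally multiplying by (q^2 + q^5), the product of all factors after the first has coefficients 0,0,1,1,1,2,1,1,1 for degrees 0…8.
[q^8] = 1·1 + 1·1 + 1·1 + 1·2 + 1·1 = 6.

6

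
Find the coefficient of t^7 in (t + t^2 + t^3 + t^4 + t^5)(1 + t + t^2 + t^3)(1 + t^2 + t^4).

(t + t^2 + t^3 + t^4 + t^5) has coefficients 0,1,1,1,1,1 for degrees 0…5.
(1 + t + t^2 + t^3) has coefficients 1,1,1,1,0,0,0,0 for degrees 0…7.
Finally multiplying by (1 + t^2 + t^4), the product of all factors after the first has coefficients 1,1,2,2,2,2,1,1 for degrees 0…7.
[t^7] = 1·1 + 1·2 + 1·2 + 1·2 + 1·2 = 9.

9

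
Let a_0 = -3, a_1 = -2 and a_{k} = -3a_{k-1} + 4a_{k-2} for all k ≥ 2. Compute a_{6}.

-822

The ordinary generating function has denominator 1 + 3t - 4t^2.
Iterating the recurrence: a_0,…,a_{6} = -3, -2, -6, 10, -54, 202, -822.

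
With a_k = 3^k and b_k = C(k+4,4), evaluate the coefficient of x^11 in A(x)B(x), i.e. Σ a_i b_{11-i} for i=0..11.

1344144

This is [x^11] in the product of the two ordinary generating functions.
Σ = 1·1365 + 3·1001 + 9·715 + 27·495 + 81·330 + 243·210 + 729·126 + 2187·70 + 6561·35 + 19683·15 + 59049·5 + 177147·1 = 1344144.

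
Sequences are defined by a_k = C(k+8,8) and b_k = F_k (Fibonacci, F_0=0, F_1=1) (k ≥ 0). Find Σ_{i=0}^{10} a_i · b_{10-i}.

This is [x^10] in the product of the two ordinary generating functions.
Σ = 1·55 + 9·34 + 45·21 + 165·13 + 495·8 + 1287·5 + 3003·3 + 6435·2 + 12870·1 + 24310·1 + 43758·0 = 72905.

72905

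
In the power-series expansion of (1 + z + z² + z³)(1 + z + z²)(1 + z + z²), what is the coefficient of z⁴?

8

(1 + z + z² + z³) has coefficients 1,1,1,1 for degrees 0…3.
(1 + z + z²) has coefficients 1,1,1,0,0 for degrees 0…4.
Finally multiplying by (1 + z + z²), the product of all factors after the first has coefficients 1,2,3,2,1 for degrees 0…4.
[z⁴] = 1·1 + 1·2 + 1·3 + 1·2 = 8.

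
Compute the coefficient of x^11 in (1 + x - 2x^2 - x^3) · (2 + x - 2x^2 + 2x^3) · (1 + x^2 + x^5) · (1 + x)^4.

(1 + x - 2x^2 - x^3) has coefficients 1,1,-2,-1 for degrees 0…3.
(2 + x - 2x^2 + 2x^3) has coefficients 2,1,-2,2,0,0,0,0,0,0,0,0 for degrees 0…11.
Multiplying by (1 + x^2 + x^5) gives running coefficients 2,1,0,3,-2,4,1,-2,2,0,0,0 for degrees 0…11.
Finally multiplying by (1 + x)^4, the product of all factors after the first has coefficients 2,9,16,17,16,15,17,21,14,4,5,6 for degrees 0…11.
[x^11] = 1·6 + 1·5 − 2·4 − 1·14 = -11.

-11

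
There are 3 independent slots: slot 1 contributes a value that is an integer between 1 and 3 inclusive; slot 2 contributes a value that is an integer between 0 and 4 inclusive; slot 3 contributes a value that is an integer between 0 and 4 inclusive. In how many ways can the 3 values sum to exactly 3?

6

The generating function for the choices is (x + x^2 + x^3)·(1 + x + x^2 + x^3 + x^4)·(1 + x + x^2 + x^3 + x^4); the count is [x^3].
(x + x^2 + x^3) has coefficients 0,1,1,1 for degrees 0…3.
(1 + x + x^2 + x^3 + x^4) has coefficients 1,1,1,1 for degrees 0…3.
Finally multiplying by (1 + x + x^2 + x^3 + x^4), the product of all factors after the first has coefficients 1,2,3,4 for degrees 0…3.
[x^3] = 1·3 + 1·2 + 1·1 = 6.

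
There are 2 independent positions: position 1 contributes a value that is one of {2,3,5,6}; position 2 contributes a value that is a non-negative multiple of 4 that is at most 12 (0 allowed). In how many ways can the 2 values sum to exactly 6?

2

The generating function for the choices is (y^2 + y^3 + y^5 + y^6)·(1 + y^4 + y^8 + y^12); the count is [y^6].
(y^2 + y^3 + y^5 + y^6) has coefficients 0,0,1,1,0,1,1 for degrees 0…6.
(1 + y^4 + y^8 + y^12) has coefficients 1,0,0,0,1,0,0 for degrees 0…6.
[y^6] = 1·1 + 1·0 + 1·0 + 1·1 = 2.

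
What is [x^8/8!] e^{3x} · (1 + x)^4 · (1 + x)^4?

31636449

The EGF product rule gives c_8 = Σ_{k_1+k_2+k_3=8} C(8; k_1,k_2,k_3) · ∏ g_i(k_i), where e^{3x} gives (3)^k; (1+x)^4 gives the falling factorial (4)_k; (1+x)^4 gives the falling factorial (4)_k.
g_1(k) for k = 0…8: 1, 3, 9, 27, 81, 243, 729, 2187, 6561.
g_2(k) for k = 0…8: 1, 4, 12, 24, 24, 0, 0, 0, 0.
g_3(k) for k = 0…8: 1, 4, 12, 24, 24, 0, 0, 0, 0.
First combine the last two factors: h(k) = Σ_j C(k,j)·g_2(j)·g_3(k−j) for k = 0…8: 1, 8, 56, 336, 1680, 6720, 20160, 40320, 40320.
c_8 = Σ_k C(8,k)·g_1(k)·h(8−k) = 1·1·40320 + 8·3·40320 + 28·9·20160 + 56·27·6720 + 70·81·1680 + 56·243·336 + 28·729·56 + 8·2187·8 + 1·6561·1 = 40320 + 967680 + 5080320 + 10160640 + 9525600 + 4572288 + 1143072 + 139968 + 6561 = 31636449.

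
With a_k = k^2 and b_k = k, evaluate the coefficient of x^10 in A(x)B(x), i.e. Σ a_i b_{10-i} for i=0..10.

825

Write out a_i and b_{10-i} for i = 0,…,10 and sum the products.
Σ = 0·10 + 1·9 + 4·8 + 9·7 + 16·6 + 25·5 + 36·4 + 49·3 + 64·2 + 81·1 + 100·0 = 825.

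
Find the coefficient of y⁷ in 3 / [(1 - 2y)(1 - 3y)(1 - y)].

27990

Partial fractions give a closed form: a_n = (-12)·2^n + (27/2)·3^n + (3/2)·1^n.
At n = 7: a_7 = 27990.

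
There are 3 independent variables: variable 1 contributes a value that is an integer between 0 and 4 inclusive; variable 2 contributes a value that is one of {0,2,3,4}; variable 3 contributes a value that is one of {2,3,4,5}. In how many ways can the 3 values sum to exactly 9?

12

The generating function for the choices is (1 + z + z² + z³ + z⁴)·(1 + z² + z³ + z⁴)·(z² + z³ + z⁴ + z⁵); the count is [z⁹].
(1 + z + z² + z³ + z⁴) has coefficients 1,1,1,1,1 for degrees 0…4.
(1 + z² + z³ + z⁴) has coefficients 1,0,1,1,1,0,0,0,0,0 for degrees 0…9.
Finally multiplying by (z² + z³ + z⁴ + z⁵), the product of all factors after the first has coefficients 0,0,1,1,2,3,3,3,2,1 for degrees 0…9.
[z⁹] = 1·1 + 1·2 + 1·3 + 1·3 + 1·3 = 12.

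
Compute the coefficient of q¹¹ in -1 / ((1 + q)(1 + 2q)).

Partial fractions give a closed form: a_n = (1)·(-1)^n + (-2)·(-2)^n.
At n = 11: a_11 = 4095.

4095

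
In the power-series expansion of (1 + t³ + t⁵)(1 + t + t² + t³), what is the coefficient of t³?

2

(1 + t³ + t⁵) has coefficients 1,0,0,1 for degrees 0…3.
(1 + t + t² + t³) has coefficients 1,1,1,1 for degrees 0…3.
[t³] = 1·1 + 1·1 = 2.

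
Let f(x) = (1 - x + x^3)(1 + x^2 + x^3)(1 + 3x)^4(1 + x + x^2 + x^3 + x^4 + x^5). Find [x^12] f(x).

390

(1 - x + x^3) has coefficients 1,-1,0,1 for degrees 0…3.
(1 + x^2 + x^3) has coefficients 1,0,1,1,0,0,0,0,0,0,0,0,0 for degrees 0…12.
Multiplying by (1 + 3x)^4 gives running coefficients 1,12,55,121,147,162,189,81,0,0,0,0,0 for degrees 0…12.
Finally multiplying by (1 + x + x^2 + x^3 + x^4 + x^5), the product of all factors after the first has coefficients 1,13,68,189,336,498,686,755,700,579,432,270,81 for degrees 0…12.
[x^12] = 1·81 − 1·270 + 1·579 = 390.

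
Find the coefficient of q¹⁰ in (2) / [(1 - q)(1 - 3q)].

177146

The denominator gives the recurrence a_n = 4a_(n−1) − 3a_(n−2) for n ≥ 2; the numerator fixes a_0 = 2, a_1 = 8.
Iterating: 2, 8, 26, 80, 242, 728, 2186, 6560, 19682, 59048, 177146, so a_10 = 177146.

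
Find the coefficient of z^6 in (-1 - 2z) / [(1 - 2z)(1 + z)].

-85

Partial fractions give a closed form: a_n = (-4/3)·2^n + (1/3)·(-1)^n.
At n = 6: a_6 = -85.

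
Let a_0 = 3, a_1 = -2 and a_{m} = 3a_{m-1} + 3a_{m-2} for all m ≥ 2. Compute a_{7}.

918

The ordinary generating function has denominator 1 - 3y - 3y^2.
Iterating the recurrence: a_0,…,a_{7} = 3, -2, 3, 3, 18, 63, 243, 918.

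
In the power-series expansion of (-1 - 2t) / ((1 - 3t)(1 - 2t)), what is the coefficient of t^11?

Partial fractions give a closed form: a_n = (-5)·3^n + (4)·2^n.
At n = 11: a_11 = -877543.

-877543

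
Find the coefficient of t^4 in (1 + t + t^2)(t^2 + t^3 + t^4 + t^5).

3

(1 + t + t^2) has coefficients 1,1,1 for degrees 0…2.
(t^2 + t^3 + t^4 + t^5) has coefficients 0,0,1,1,1 for degrees 0…4.
[t^4] = 1·1 + 1·1 + 1·1 = 3.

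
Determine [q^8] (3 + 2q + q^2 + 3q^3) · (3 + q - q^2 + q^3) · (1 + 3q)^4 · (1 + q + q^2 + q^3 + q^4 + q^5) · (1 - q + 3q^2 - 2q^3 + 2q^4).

(3 + 2q + q^2 + 3q^3) has coefficients 3,2,1,3 for degrees 0…3.
(3 + q - q^2 + q^3) has coefficients 3,1,-1,1,0,0,0,0,0 for degrees 0…8.
Multiplying by (1 + 3q)^4 gives running coefficients 3,37,173,367,309,27,27,81,0 for degrees 0…8.
Multiplying by (1 + q + q^2 + q^3 + q^4 + q^5) gives running coefficients 3,40,213,580,889,916,940,984,811 for degrees 0…8.
Finally multiplying by (1 - q + 3q^2 - 2q^3 + 2q^4), the product of all factors after the first has coefficients 3,37,182,481,874,1421,1957,2174,2593 for degrees 0…8.
[q^8] = 3·2593 + 2·2174 + 1·1957 + 3·1421 = 18347.

18347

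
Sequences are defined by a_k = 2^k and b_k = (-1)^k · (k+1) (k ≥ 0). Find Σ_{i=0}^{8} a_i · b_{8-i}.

117

Write out a_i and b_{8-i} for i = 0,…,8 and sum the products.
Σ = 1·9 + 2·(-8) + 4·7 + 8·(-6) + 16·5 + 32·(-4) + 64·3 + 128·(-2) + 256·1 = 117.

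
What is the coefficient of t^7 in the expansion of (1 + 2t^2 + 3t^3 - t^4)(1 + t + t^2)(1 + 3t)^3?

153

(1 + 2t^2 + 3t^3 - t^4) has coefficients 1,0,2,3,-1 for degrees 0…4.
(1 + t + t^2) has coefficients 1,1,1,0,0,0,0,0 for degrees 0…7.
Finally multiplying by (1 + 3t)^3, the product of all factors after the first has coefficients 1,10,37,63,54,27,0,0 for degrees 0…7.
[t^7] = 1·0 + 2·27 + 3·54 − 1·63 = 153.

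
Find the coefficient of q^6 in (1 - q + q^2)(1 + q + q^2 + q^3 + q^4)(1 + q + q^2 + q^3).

3

(1 - q + q^2) has coefficients 1,-1,1 for degrees 0…2.
(1 + q + q^2 + q^3 + q^4) has coefficients 1,1,1,1,1,0,0 for degrees 0…6.
Finally multiplying by (1 + q + q^2 + q^3), the product of all factors after the first has coefficients 1,2,3,4,4,3,2 for degrees 0…6.
[q^6] = 1·2 − 1·3 + 1·4 = 3.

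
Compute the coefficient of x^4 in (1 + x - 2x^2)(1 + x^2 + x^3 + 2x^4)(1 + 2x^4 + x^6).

3

(1 + x - 2x^2) has coefficients 1,1,-2 for degrees 0…2.
(1 + x^2 + x^3 + 2x^4) has coefficients 1,0,1,1,2 for degrees 0…4.
Finally multiplying by (1 + 2x^4 + x^6), the product of all factors after the first has coefficients 1,0,1,1,4 for degrees 0…4.
[x^4] = 1·4 + 1·1 − 2·1 = 3.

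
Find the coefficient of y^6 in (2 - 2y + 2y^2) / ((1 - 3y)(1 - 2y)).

The denominator gives the recurrence a_n = 5a_(n−1) − 6a_(n−2) for n ≥ 3; the numerator fixes a_0 = 2, a_1 = 8, a_2 = 30.
Iterating: 2, 8, 30, 102, 330, 1038, 3210, so a_6 = 3210.

3210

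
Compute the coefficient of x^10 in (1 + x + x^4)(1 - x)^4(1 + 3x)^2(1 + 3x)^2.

(1 + x + x^4) has coefficients 1,1,0,0,1 for degrees 0…4.
(1 - x)^4 has coefficients 1,-4,6,-4,1,0,0,0,0,0,0 for degrees 0…10.
Multiplying by (1 + 3x)^2 gives running coefficients 1,2,-9,-4,31,-30,9,0,0,0,0 for degrees 0…10.
Finally multiplying by (1 + 3x)^2, the product of all factors after the first has coefficients 1,8,12,-40,-74,120,108,-216,81,0,0 for degrees 0…10.
[x^10] = 1·0 + 1·0 + 1·108 = 108.

108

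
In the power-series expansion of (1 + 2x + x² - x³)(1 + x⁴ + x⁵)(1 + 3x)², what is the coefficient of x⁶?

30

(1 + 2x + x² - x³) has coefficients 1,2,1,-1 for degrees 0…3.
(1 + x⁴ + x⁵) has coefficients 1,0,0,0,1,1,0 for degrees 0…6.
Finally multiplying by (1 + 3x)², the product of all factors after the first has coefficients 1,6,9,0,1,7,15 for degrees 0…6.
[x⁶] = 1·15 + 2·7 + 1·1 − 1·0 = 30.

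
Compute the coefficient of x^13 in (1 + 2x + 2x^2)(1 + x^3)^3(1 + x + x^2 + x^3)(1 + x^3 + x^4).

(1 + 2x + 2x^2) has coefficients 1,2,2 for degrees 0…2.
(1 + x^3)^3 has coefficients 1,0,0,3,0,0,3,0,0,1,0,0,0,0 for degrees 0…13.
Multiplying by (1 + x + x^2 + x^3) gives running coefficients 1,1,1,4,3,3,6,3,3,4,1,1,1,0 for degrees 0…13.
Finally multiplying by (1 + x^3 + x^4), the product of all factors after the first has coefficients 1,1,1,5,5,5,11,10,9,13,10,7,8,5 for degrees 0…13.
[x^13] = 1·5 + 2·8 + 2·7 = 35.

35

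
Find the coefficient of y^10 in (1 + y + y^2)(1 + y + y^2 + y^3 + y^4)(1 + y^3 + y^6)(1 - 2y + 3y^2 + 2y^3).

(1 + y + y^2) has coefficients 1,1,1 for degrees 0…2.
(1 + y + y^2 + y^3 + y^4) has coefficients 1,1,1,1,1,0,0,0,0,0,0 for degrees 0…10.
Multiplying by (1 + y^3 + y^6) gives running coefficients 1,1,1,2,2,1,2,2,1,1,1 for degrees 0…10.
Finally multiplying by (1 - 2y + 3y^2 + 2y^3), the product of all factors after the first has coefficients 1,-1,2,5,3,5,10,5,5,9,6 for degrees 0…10.
[y^10] = 1·6 + 1·9 + 1·5 = 20.

20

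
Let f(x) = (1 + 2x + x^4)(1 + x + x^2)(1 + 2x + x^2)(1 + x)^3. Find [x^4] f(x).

76

(1 + 2x + x^4) has coefficients 1,2,0,0,1 for degrees 0…4.
(1 + x + x^2) has coefficients 1,1,1,0,0 for degrees 0…4.
Multiplying by (1 + 2x + x^2) gives running coefficients 1,3,4,3,1 for degrees 0…4.
Finally multiplying by (1 + x)^3, the product of all factors after the first has coefficients 1,6,16,25,25 for degrees 0…4.
[x^4] = 1·25 + 2·25 + 1·1 = 76.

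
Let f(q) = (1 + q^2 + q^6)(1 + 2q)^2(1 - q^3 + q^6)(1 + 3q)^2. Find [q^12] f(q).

-23

(1 + q^2 + q^6) has coefficients 1,0,1,0,0,0,1 for degrees 0…6.
(1 + 2q)^2 has coefficients 1,4,4,0,0,0,0,0,0,0,0,0,0 for degrees 0…12.
Multiplying by (1 - q^3 + q^6) gives running coefficients 1,4,4,-1,-4,-4,1,4,4,0,0,0,0 for degrees 0…12.
Finally multiplying by (1 + 3q)^2, the product of all factors after the first has coefficients 1,10,37,59,26,-37,-59,-26,37,60,36,0,0 for degrees 0…12.
[q^12] = 1·0 + 1·36 + 1·(-59) = -23.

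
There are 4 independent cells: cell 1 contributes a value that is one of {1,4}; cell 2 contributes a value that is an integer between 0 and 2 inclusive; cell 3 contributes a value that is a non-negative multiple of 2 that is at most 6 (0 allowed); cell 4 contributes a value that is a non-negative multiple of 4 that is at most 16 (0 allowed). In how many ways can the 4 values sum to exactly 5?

4

The generating function for the choices is (z + z^4)·(1 + z + z^2)·(1 + z^2 + z^4 + z^6)·(1 + z^4 + z^8 + z^12 + z^16); the count is [z^5].
(z + z^4) has coefficients 0,1,0,0,1 for degrees 0…4.
(1 + z + z^2) has coefficients 1,1,1,0,0,0 for degrees 0…5.
Multiplying by (1 + z^2 + z^4 + z^6) gives running coefficients 1,1,2,1,2,1 for degrees 0…5.
Finally multiplying by (1 + z^4 + z^8 + z^12 + z^16), the product of all factors after the first has coefficients 1,1,2,1,3,2 for degrees 0…5.
[z^5] = 1·3 + 1·1 = 4.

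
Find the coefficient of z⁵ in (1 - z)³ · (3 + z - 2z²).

2

(1 - z)³ has coefficients 1,-3,3,-1 for degrees 0…3.
(3 + z - 2z²) has coefficients 3,1,-2,0,0,0 for degrees 0…5.
[z⁵] = 1·0 − 3·0 + 3·0 − 1·(-2) = 2.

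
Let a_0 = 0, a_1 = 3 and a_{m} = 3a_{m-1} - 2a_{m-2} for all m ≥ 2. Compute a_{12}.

12285

The ordinary generating function has denominator 1 - 3x + 2x^2.
Iterating the recurrence: a_0,…,a_{12} = 0, 3, 9, 21, 45, 93, 189, 381, 765, 1533, 3069, 6141, 12285.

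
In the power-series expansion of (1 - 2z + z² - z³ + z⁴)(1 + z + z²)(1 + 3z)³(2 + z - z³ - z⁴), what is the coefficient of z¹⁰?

17

(1 - 2z + z² - z³ + z⁴) has coefficients 1,-2,1,-1,1 for degrees 0…4.
(1 + z + z²) has coefficients 1,1,1,0,0,0,0,0,0,0,0 for degrees 0…10.
Multiplying by (1 + 3z)³ gives running coefficients 1,10,37,63,54,27,0,0,0,0,0 for degrees 0…10.
Finally multiplying by (2 + z - z³ - z⁴), the product of all factors after the first has coefficients 2,21,84,162,160,61,-73,-117,-81,-27,0 for degrees 0…10.
[z¹⁰] = 1·0 − 2·(-27) + 1·(-81) − 1·(-117) + 1·(-73) = 17.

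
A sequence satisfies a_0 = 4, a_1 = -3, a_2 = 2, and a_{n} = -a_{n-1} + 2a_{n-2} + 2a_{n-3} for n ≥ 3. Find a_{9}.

The ordinary generating function has denominator 1 + q - 2q^2 - 2q^3.
Iterating the recurrence: a_0,…,a_{9} = 4, -3, 2, 0, -2, 6, -10, 18, -26, 42.

42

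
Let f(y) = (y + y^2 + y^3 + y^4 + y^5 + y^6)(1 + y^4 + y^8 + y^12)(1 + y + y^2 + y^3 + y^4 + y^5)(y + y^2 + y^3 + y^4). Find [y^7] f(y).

21

(y + y^2 + y^3 + y^4 + y^5 + y^6) has coefficients 0,1,1,1,1,1,1 for degrees 0…6.
(1 + y^4 + y^8 + y^12) has coefficients 1,0,0,0,1,0,0,0 for degrees 0…7.
Multiplying by (1 + y + y^2 + y^3 + y^4 + y^5) gives running coefficients 1,1,1,1,2,2,1,1 for degrees 0…7.
Finally multiplying by (y + y^2 + y^3 + y^4), the product of all factors after the first has coefficients 0,1,2,3,4,5,6,6 for degrees 0…7.
[y^7] = 1·6 + 1·5 + 1·4 + 1·3 + 1·2 + 1·1 = 21.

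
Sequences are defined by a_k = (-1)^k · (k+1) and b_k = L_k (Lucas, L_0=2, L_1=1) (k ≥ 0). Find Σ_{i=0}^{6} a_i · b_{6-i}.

The convolution is the t^6 coefficient of A(t)B(t).
Σ = 1·18 − 2·11 + 3·7 − 4·4 + 5·3 − 6·1 + 7·2 = 24.

24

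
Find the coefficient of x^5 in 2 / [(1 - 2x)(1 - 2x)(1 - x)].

The denominator gives the recurrence a_n = 5a_(n−1) − 8a_(n−2) + 4a_(n−3) for n ≥ 3; the numerator fixes a_0 = 2, a_1 = 10, a_2 = 34.
Iterating: 2, 10, 34, 98, 258, 642, so a_5 = 642.

642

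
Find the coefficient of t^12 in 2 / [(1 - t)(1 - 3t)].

1594322

Partial fractions give a closed form: a_n = (-1)·1^n + (3)·3^n.
At n = 12: a_12 = 1594322.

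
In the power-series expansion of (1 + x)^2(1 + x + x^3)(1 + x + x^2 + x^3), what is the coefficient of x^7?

(1 + x)^2 has coefficients 1,2,1 for degrees 0…2.
(1 + x + x^3) has coefficients 1,1,0,1,0,0,0,0 for degrees 0…7.
Finally multiplying by (1 + x + x^2 + x^3), the product of all factors after the first has coefficients 1,2,2,3,2,1,1,0 for degrees 0…7.
[x^7] = 1·0 + 2·1 + 1·1 = 3.

3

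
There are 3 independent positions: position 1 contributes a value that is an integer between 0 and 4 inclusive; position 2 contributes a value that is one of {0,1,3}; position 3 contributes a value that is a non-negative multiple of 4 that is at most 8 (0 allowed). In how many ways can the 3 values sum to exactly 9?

4

The generating function for the choices is (1 + q + q² + q³ + q⁴)·(1 + q + q³)·(1 + q⁴ + q⁸); the count is [q⁹].
(1 + q + q² + q³ + q⁴) has coefficients 1,1,1,1,1 for degrees 0…4.
(1 + q + q³) has coefficients 1,1,0,1,0,0,0,0,0,0 for degrees 0…9.
Finally multiplying by (1 + q⁴ + q⁸), the product of all factors after the first has coefficients 1,1,0,1,1,1,0,1,1,1 for degrees 0…9.
[q⁹] = 1·1 + 1·1 + 1·1 + 1·0 + 1·1 = 4.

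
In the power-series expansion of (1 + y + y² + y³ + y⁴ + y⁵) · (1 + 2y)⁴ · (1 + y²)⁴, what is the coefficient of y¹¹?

885

(1 + y + y² + y³ + y⁴ + y⁵) has coefficients 1,1,1,1,1,1 for degrees 0…5.
(1 + 2y)⁴ has coefficients 1,8,24,32,16,0,0,0,0,0,0,0 for degrees 0…11.
Finally multiplying by (1 + y²)⁴, the product of all factors after the first has coefficients 1,8,28,64,118,176,212,224,193,136,88,32 for degrees 0…11.
[y¹¹] = 1·32 + 1·88 + 1·136 + 1·193 + 1·224 + 1·212 = 885.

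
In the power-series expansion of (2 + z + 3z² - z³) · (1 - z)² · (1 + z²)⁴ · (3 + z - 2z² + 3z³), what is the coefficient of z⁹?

(2 + z + 3z² - z³) has coefficients 2,1,3,-1 for degrees 0…3.
(1 - z)² has coefficients 1,-2,1,0,0,0,0,0,0,0 for degrees 0…9.
Multiplying by (1 + z²)⁴ gives running coefficients 1,-2,5,-8,10,-12,10,-8,5,-2 for degrees 0…9.
Finally multiplying by (3 + z - 2z² + 3z³), the product of all factors after the first has coefficients 3,-5,11,-12,6,5,-26,40,-49,45 for degrees 0…9.
[z⁹] = 2·45 + 1·(-49) + 3·40 − 1·(-26) = 187.

187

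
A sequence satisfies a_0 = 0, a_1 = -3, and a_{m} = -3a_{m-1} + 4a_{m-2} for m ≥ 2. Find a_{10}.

629145

The ordinary generating function has denominator 1 + 3q - 4q^2.
Iterating the recurrence: a_0,…,a_{10} = 0, -3, 9, -39, 153, -615, 2457, -9831, 39321, -157287, 629145.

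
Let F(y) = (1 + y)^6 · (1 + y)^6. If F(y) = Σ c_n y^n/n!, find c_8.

19958400

The EGF product rule gives c_8 = Σ_{k_1+k_2=8} C(8; k_1,k_2) · ∏ g_i(k_i), where (1+y)^6 gives the falling factorial (6)_k; (1+y)^6 gives the falling factorial (6)_k.
g_1(k) for k = 0…8: 1, 6, 30, 120, 360, 720, 720, 0, 0.
g_2(k) for k = 0…8: 1, 6, 30, 120, 360, 720, 720, 0, 0.
c_8 = Σ_k C(8,k)·g_1(k)·g_2(8−k) = 28·30·720 + 56·120·720 + 70·360·360 + 56·720·120 + 28·720·30 = 604800 + 4838400 + 9072000 + 4838400 + 604800 = 19958400.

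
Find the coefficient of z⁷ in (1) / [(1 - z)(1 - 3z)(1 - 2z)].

The denominator gives the recurrence a_n = 6a_(n−1) − 11a_(n−2) + 6a_(n−3) for n ≥ 3; the numerator fixes a_0 = 1, a_1 = 6, a_2 = 25.
Iterating: 1, 6, 25, 90, 301, 966, 3025, 9330, so a_7 = 9330.

9330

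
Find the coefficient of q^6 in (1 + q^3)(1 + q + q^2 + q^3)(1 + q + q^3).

(1 + q^3) has coefficients 1,0,0,1 for degrees 0…3.
(1 + q + q^2 + q^3) has coefficients 1,1,1,1,0,0,0 for degrees 0…6.
Finally multiplying by (1 + q + q^3), the product of all factors after the first has coefficients 1,2,2,3,2,1,1 for degrees 0…6.
[q^6] = 1·1 + 1·3 = 4.

4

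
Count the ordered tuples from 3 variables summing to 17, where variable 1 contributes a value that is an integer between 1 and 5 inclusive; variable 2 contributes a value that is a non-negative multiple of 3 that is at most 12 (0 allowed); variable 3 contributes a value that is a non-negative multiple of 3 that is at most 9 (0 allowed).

The generating function for the choices is (x + x^2 + x^3 + x^4 + x^5)·(1 + x^3 + x^6 + x^9 + x^12)·(1 + x^3 + x^6 + x^9); the count is [x^17].
(x + x^2 + x^3 + x^4 + x^5) has coefficients 0,1,1,1,1,1 for degrees 0…5.
(1 + x^3 + x^6 + x^9 + x^12) has coefficients 1,0,0,1,0,0,1,0,0,1,0,0,1,0,0,0,0,0 for degrees 0…17.
Finally multiplying by (1 + x^3 + x^6 + x^9), the product of all factors after the first has coefficients 1,0,0,2,0,0,3,0,0,4,0,0,4,0,0,3,0,0 for degrees 0…17.
[x^17] = 1·0 + 1·3 + 1·0 + 1·0 + 1·4 = 7.

7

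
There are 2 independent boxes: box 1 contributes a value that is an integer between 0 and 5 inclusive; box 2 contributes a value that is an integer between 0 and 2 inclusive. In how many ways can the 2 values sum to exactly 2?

3

The generating function for the choices is (1 + y + y^2 + y^3 + y^4 + y^5)·(1 + y + y^2); the count is [y^2].
(1 + y + y^2 + y^3 + y^4 + y^5) has coefficients 1,1,1 for degrees 0…2.
(1 + y + y^2) has coefficients 1,1,1 for degrees 0…2.
[y^2] = 1·1 + 1·1 + 1·1 = 3.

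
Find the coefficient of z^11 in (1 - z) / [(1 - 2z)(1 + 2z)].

-1024

The denominator gives the recurrence a_n = 4a_(n−2) for n ≥ 3; the numerator fixes a_0 = 1, a_1 = -1, a_2 = 4.
Iterating: 1, -1, 4, -4, 16, -16, 64, -64, 256, -256, 1024, -1024, so a_11 = -1024.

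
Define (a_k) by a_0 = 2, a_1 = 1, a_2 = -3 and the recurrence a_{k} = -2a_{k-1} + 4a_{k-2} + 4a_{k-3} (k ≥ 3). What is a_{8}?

The ordinary generating function has denominator 1 + 2x - 4x^2 - 4x^3.
Iterating the recurrence: a_0,…,a_{8} = 2, 1, -3, 18, -44, 148, -400, 1216, -3440.

-3440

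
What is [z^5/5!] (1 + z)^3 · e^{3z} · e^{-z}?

The EGF product rule gives c_5 = Σ_{k_1+k_2+k_3=5} C(5; k_1,k_2,k_3) · ∏ g_i(k_i), where (1+z)^3 gives the falling factorial (3)_k; e^{3z} gives (3)^k; e^{-z} gives (-1)^k.
g_1(k) for k = 0…5: 1, 3, 6, 6, 0, 0.
g_2(k) for k = 0…5: 1, 3, 9, 27, 81, 243.
g_3(k) for k = 0…5: 1, -1, 1, -1, 1, -1.
First combine the last two factors: h(k) = Σ_j C(k,j)·g_2(j)·g_3(k−j) for k = 0…5: 1, 2, 4, 8, 16, 32.
c_5 = Σ_k C(5,k)·g_1(k)·h(5−k) = 1·1·32 + 5·3·16 + 10·6·8 + 10·6·4 = 32 + 240 + 480 + 240 = 992.

992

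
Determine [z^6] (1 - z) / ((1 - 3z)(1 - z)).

Partial fractions give a closed form: a_n = (1)·3^n.
At n = 6: a_6 = 729.

729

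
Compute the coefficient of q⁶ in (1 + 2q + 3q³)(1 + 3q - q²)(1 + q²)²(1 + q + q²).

47

(1 + 2q + 3q³) has coefficients 1,2,0,3 for degrees 0…3.
(1 + 3q - q²) has coefficients 1,3,-1,0,0,0,0 for degrees 0…6.
Multiplying by (1 + q²)² gives running coefficients 1,3,1,6,-1,3,-1 for degrees 0…6.
Finally multiplying by (1 + q + q²), the product of all factors after the first has coefficients 1,4,5,10,6,8,1 for degrees 0…6.
[q⁶] = 1·1 + 2·8 + 3·10 = 47.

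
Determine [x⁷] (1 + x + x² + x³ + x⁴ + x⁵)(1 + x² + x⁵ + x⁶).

(1 + x + x² + x³ + x⁴ + x⁵) has coefficients 1,1,1,1,1,1 for degrees 0…5.
(1 + x² + x⁵ + x⁶) has coefficients 1,0,1,0,0,1,1,0 for degrees 0…7.
[x⁷] = 1·0 + 1·1 + 1·1 + 1·0 + 1·0 + 1·1 = 3.

3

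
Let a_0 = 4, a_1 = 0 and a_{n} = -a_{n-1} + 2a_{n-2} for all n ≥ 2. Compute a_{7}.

-168

The ordinary generating function has denominator 1 + y - 2y^2.
Iterating the recurrence: a_0,…,a_{7} = 4, 0, 8, -8, 24, -40, 88, -168.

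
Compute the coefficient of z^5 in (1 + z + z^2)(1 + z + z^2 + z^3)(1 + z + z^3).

6

(1 + z + z^2) has coefficients 1,1,1 for degrees 0…2.
(1 + z + z^2 + z^3) has coefficients 1,1,1,1,0,0 for degrees 0…5.
Finally multiplying by (1 + z + z^3), the product of all factors after the first has coefficients 1,2,2,3,2,1 for degrees 0…5.
[z^5] = 1·1 + 1·2 + 1·3 = 6.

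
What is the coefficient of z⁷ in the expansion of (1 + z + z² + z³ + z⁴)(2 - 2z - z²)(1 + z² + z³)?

-4

(1 + z + z² + z³ + z⁴) has coefficients 1,1,1,1,1 for degrees 0…4.
(2 - 2z - z²) has coefficients 2,-2,-1,0,0,0,0,0 for degrees 0…7.
Finally multiplying by (1 + z² + z³), the product of all factors after the first has coefficients 2,-2,1,0,-3,-1,0,0 for degrees 0…7.
[z⁷] = 1·0 + 1·0 + 1·(-1) + 1·(-3) + 1·0 = -4.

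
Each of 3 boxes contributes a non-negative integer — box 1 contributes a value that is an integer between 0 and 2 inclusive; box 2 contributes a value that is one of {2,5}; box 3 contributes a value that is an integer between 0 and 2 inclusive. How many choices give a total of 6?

The generating function for the choices is (1 + z + z^2)·(z^2 + z^5)·(1 + z + z^2); the count is [z^6].
(1 + z + z^2) has coefficients 1,1,1 for degrees 0…2.
(z^2 + z^5) has coefficients 0,0,1,0,0,1,0 for degrees 0…6.
Finally multiplying by (1 + z + z^2), the product of all factors after the first has coefficients 0,0,1,1,1,1,1 for degrees 0…6.
[z^6] = 1·1 + 1·1 + 1·1 = 3.

3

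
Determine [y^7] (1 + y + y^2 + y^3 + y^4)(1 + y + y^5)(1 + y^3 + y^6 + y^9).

(1 + y + y^2 + y^3 + y^4) has coefficients 1,1,1,1,1 for degrees 0…4.
(1 + y + y^5) has coefficients 1,1,0,0,0,1,0,0 for degrees 0…7.
Finally multiplying by (1 + y^3 + y^6 + y^9), the product of all factors after the first has coefficients 1,1,0,1,1,1,1,1 for degrees 0…7.
[y^7] = 1·1 + 1·1 + 1·1 + 1·1 + 1·1 = 5.

5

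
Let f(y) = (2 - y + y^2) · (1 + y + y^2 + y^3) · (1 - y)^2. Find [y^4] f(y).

-2

(2 - y + y^2) has coefficients 2,-1,1 for degrees 0…2.
(1 + y + y^2 + y^3) has coefficients 1,1,1,1,0 for degrees 0…4.
Finally multiplying by (1 - y)^2, the product of all factors after the first has coefficients 1,-1,0,0,-1 for degrees 0…4.
[y^4] = 2·(-1) − 1·0 + 1·0 = -2.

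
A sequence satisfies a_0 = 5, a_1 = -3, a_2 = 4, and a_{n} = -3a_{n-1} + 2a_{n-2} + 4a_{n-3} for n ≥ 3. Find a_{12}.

-194146

The ordinary generating function has denominator 1 + 3y - 2y^2 - 4y^3.
Iterating the recurrence: a_0,…,a_{12} = 5, -3, 4, 2, -10, 50, -162, 546, -1762, 5730, -18530, 60002, -194146.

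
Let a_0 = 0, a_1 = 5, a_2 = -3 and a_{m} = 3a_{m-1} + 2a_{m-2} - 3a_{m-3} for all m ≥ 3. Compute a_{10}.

The ordinary generating function has denominator 1 - 3q - 2q^2 + 3q^3.
Iterating the recurrence: a_0,…,a_{10} = 0, 5, -3, 1, -18, -43, -168, -536, -1815, -6013, -20061.

-20061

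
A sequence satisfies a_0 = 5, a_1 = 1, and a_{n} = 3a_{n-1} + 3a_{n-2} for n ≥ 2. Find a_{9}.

175041

The ordinary generating function has denominator 1 - 3x - 3x^2.
Iterating the recurrence: a_0,…,a_{9} = 5, 1, 18, 57, 225, 846, 3213, 12177, 46170, 175041.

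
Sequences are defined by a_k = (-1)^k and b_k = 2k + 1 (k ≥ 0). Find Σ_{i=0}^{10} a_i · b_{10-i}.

The convolution is the x^10 coefficient of A(x)B(x).
Σ = 1·21 − 1·19 + 1·17 − 1·15 + 1·13 − 1·11 + 1·9 − 1·7 + 1·5 − 1·3 + 1·1 = 11.

11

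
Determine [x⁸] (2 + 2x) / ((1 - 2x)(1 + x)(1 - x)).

1022

Partial fractions give a closed form: a_n = (4)·2^n + (-2)·1^n.
At n = 8: a_8 = 1022.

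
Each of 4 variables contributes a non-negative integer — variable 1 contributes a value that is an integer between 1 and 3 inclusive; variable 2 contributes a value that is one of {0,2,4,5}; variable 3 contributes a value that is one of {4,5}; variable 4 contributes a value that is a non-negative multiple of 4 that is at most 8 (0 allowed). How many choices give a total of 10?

6

The generating function for the choices is (y + y² + y³)·(1 + y² + y⁴ + y⁵)·(y⁴ + y⁵)·(1 + y⁴ + y⁸); the count is [y¹⁰].
(y + y² + y³) has coefficients 0,1,1,1 for degrees 0…3.
(1 + y² + y⁴ + y⁵) has coefficients 1,0,1,0,1,1,0,0,0,0,0 for degrees 0…10.
Multiplying by (y⁴ + y⁵) gives running coefficients 0,0,0,0,1,1,1,1,1,2,1 for degrees 0…10.
Finally multiplying by (1 + y⁴ + y⁸), the product of all factors after the first has coefficients 0,0,0,0,1,1,1,1,2,3,2 for degrees 0…10.
[y¹⁰] = 1·3 + 1·2 + 1·1 = 6.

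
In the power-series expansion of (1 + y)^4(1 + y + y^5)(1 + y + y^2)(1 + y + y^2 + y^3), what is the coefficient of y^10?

42

(1 + y)^4 has coefficients 1,4,6,4,1 for degrees 0…4.
(1 + y + y^5) has coefficients 1,1,0,0,0,1,0,0,0,0,0 for degrees 0…10.
Multiplying by (1 + y + y^2) gives running coefficients 1,2,2,1,0,1,1,1,0,0,0 for degrees 0…10.
Finally multiplying by (1 + y + y^2 + y^3), the product of all factors after the first has coefficients 1,3,5,6,5,4,3,3,3,2,1 for degrees 0…10.
[y^10] = 1·1 + 4·2 + 6·3 + 4·3 + 1·3 = 42.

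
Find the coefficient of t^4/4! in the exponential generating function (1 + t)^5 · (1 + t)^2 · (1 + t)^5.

11880

The EGF product rule gives c_4 = Σ_{k_1+k_2+k_3=4} C(4; k_1,k_2,k_3) · ∏ g_i(k_i), where (1+t)^5 gives the falling factorial (5)_k; (1+t)^2 gives the falling factorial (2)_k; (1+t)^5 gives the falling factorial (5)_k.
g_1(k) for k = 0…4: 1, 5, 20, 60, 120.
g_2(k) for k = 0…4: 1, 2, 2, 0, 0.
g_3(k) for k = 0…4: 1, 5, 20, 60, 120.
First combine the last two factors: h(k) = Σ_j C(k,j)·g_2(j)·g_3(k−j) for k = 0…4: 1, 7, 42, 210, 840.
c_4 = Σ_k C(4,k)·g_1(k)·h(4−k) = 1·1·840 + 4·5·210 + 6·20·42 + 4·60·7 + 1·120·1 = 840 + 4200 + 5040 + 1680 + 120 = 11880.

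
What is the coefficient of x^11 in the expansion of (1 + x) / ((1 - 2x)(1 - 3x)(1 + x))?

527345

Partial fractions give a closed form: a_n = (-2)·2^n + (3)·3^n.
At n = 11: a_11 = 527345.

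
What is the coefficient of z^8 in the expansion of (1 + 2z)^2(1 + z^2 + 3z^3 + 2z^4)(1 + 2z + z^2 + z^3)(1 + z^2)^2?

(1 + 2z)^2 has coefficients 1,4,4 for degrees 0…2.
(1 + z^2 + 3z^3 + 2z^4) has coefficients 1,0,1,3,2,0,0,0,0 for degrees 0…8.
Multiplying by (1 + 2z + z^2 + z^3) gives running coefficients 1,2,2,6,9,8,5,2,0 for degrees 0…8.
Finally multiplying by (1 + z^2)^2, the product of all factors after the first has coefficients 1,2,4,10,14,22,25,24,19 for degrees 0…8.
[z^8] = 1·19 + 4·24 + 4·25 = 215.

215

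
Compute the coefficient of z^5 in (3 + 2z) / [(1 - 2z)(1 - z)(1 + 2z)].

Partial fractions give a closed form: a_n = (4)·2^n + (-5/3)·1^n + (2/3)·(-2)^n.
At n = 5: a_5 = 105.

105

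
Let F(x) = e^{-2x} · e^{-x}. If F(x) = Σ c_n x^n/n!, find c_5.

-243

The EGF product rule gives c_5 = Σ_{k_1+k_2=5} C(5; k_1,k_2) · ∏ g_i(k_i), where e^{-2x} gives (-2)^k; e^{-x} gives (-1)^k.
g_1(k) for k = 0…5: 1, -2, 4, -8, 16, -32.
g_2(k) for k = 0…5: 1, -1, 1, -1, 1, -1.
c_5 = Σ_k C(5,k)·g_1(k)·g_2(5−k) = 1·1·(-1) + 5·(-2)·1 + 10·4·(-1) + 10·(-8)·1 + 5·16·(-1) + 1·(-32)·1 = −1 − 10 − 40 − 80 − 80 − 32 = -243.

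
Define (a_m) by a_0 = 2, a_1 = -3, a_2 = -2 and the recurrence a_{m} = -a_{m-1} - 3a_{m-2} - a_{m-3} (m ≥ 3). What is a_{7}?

The ordinary generating function has denominator 1 + t + 3t^2 + t^3.
Iterating the recurrence: a_0,…,a_{7} = 2, -3, -2, 9, 0, -25, 16, 59.

59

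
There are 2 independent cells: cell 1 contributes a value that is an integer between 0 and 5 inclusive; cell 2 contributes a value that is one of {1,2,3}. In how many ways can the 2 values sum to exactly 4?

The generating function for the choices is (1 + q + q^2 + q^3 + q^4 + q^5)·(q + q^2 + q^3); the count is [q^4].
(1 + q + q^2 + q^3 + q^4 + q^5) has coefficients 1,1,1,1,1 for degrees 0…4.
(q + q^2 + q^3) has coefficients 0,1,1,1,0 for degrees 0…4.
[q^4] = 1·0 + 1·1 + 1·1 + 1·1 + 1·0 = 3.

3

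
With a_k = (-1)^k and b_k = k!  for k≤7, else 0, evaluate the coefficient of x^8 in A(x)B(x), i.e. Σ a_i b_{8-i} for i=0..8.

Write out a_i and b_{8-i} for i = 0,…,8 and sum the products.
Σ = 1·0 − 1·5040 + 1·720 − 1·120 + 1·24 − 1·6 + 1·2 − 1·1 + 1·1 = -4420.

-4420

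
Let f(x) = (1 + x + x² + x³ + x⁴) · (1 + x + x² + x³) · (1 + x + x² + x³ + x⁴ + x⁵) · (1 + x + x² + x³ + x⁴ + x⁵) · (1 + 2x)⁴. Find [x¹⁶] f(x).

(1 + x + x² + x³ + x⁴) has coefficients 1,1,1,1,1 for degrees 0…4.
(1 + x + x² + x³) has coefficients 1,1,1,1,0,0,0,0,0,0,0,0,0,0,0,0,0 for degrees 0…16.
Multiplying by (1 + x + x² + x³ + x⁴ + x⁵) gives running coefficients 1,2,3,4,4,4,3,2,1,0,0,0,0,0,0,0,0 for degrees 0…16.
Multiplying by (1 + x + x² + x³ + x⁴ + x⁵) gives running coefficients 1,3,6,10,14,18,20,20,18,14,10,6,3,1,0,0,0 for degrees 0…16.
Finally multiplying by (1 + 2x)⁴, the product of all factors after the first has coefficients 1,11,54,162,350,610,916,1220,1458,1566,1514,1318,1027,713,432,216,80 for degrees 0…16.
[x¹⁶] = 1·80 + 1·216 + 1·432 + 1·713 + 1·1027 = 2468.

2468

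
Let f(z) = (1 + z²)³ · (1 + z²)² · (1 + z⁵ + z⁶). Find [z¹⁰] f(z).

(1 + z²)³ has coefficients 1,0,3,0,3,0,1 for degrees 0…6.
(1 + z²)² has coefficients 1,0,2,0,1,0,0,0,0,0,0 for degrees 0…10.
Finally multiplying by (1 + z⁵ + z⁶), the product of all factors after the first has coefficients 1,0,2,0,1,1,1,2,2,1,1 for degrees 0…10.
[z¹⁰] = 1·1 + 3·2 + 3·1 + 1·1 = 11.

11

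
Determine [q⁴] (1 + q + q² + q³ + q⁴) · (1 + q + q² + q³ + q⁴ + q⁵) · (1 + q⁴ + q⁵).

6

(1 + q + q² + q³ + q⁴) has coefficients 1,1,1,1,1 for degrees 0…4.
(1 + q + q² + q³ + q⁴ + q⁵) has coefficients 1,1,1,1,1 for degrees 0…4.
Finally multiplying by (1 + q⁴ + q⁵), the product of all factors after the first has coefficients 1,1,1,1,2 for degrees 0…4.
[q⁴] = 1·2 + 1·1 + 1·1 + 1·1 + 1·1 = 6.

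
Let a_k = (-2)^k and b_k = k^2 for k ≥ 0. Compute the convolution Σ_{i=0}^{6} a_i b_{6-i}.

The convolution is the t^6 coefficient of A(t)B(t).
Σ = 1·36 − 2·25 + 4·16 − 8·9 + 16·4 − 32·1 + 64·0 = 10.

10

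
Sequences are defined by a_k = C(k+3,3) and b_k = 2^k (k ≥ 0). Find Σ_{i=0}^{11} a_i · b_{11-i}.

The convolution is the t^11 coefficient of A(t)B(t).
Σ = 1·2048 + 4·1024 + 10·512 + 20·256 + 35·128 + 56·64 + 84·32 + 120·16 + 165·8 + 220·4 + 286·2 + 364·1 = 32192.

32192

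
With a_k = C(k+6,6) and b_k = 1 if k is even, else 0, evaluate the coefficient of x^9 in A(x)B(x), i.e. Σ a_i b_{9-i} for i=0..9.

This is [x^9] in the product of the two ordinary generating functions.
Σ = 1·0 + 7·1 + 28·0 + 84·1 + 210·0 + 462·1 + 924·0 + 1716·1 + 3003·0 + 5005·1 = 7274.

7274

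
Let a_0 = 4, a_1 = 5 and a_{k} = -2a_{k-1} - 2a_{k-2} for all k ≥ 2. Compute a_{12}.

The ordinary generating function has denominator 1 + 2t + 2t^2.
Iterating the recurrence: a_0,…,a_{12} = 4, 5, -18, 26, -16, -20, 72, -104, 64, 80, -288, 416, -256.

-256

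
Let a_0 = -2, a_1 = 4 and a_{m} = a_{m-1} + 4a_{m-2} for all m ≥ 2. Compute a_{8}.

The ordinary generating function has denominator 1 - z - 4z^2.
Iterating the recurrence: a_0,…,a_{8} = -2, 4, -4, 12, -4, 44, 28, 204, 316.

316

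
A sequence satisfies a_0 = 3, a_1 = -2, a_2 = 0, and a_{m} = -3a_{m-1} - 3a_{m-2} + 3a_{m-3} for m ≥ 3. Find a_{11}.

-5589

The ordinary generating function has denominator 1 + 3t + 3t^2 - 3t^3.
Iterating the recurrence: a_0,…,a_{11} = 3, -2, 0, 15, -51, 108, -126, -99, 999, -3078, 5940, -5589.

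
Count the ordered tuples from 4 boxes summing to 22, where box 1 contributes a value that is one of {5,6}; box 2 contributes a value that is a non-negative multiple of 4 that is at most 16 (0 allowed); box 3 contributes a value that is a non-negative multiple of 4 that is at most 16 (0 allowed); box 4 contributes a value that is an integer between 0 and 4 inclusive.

The generating function for the choices is (q^5 + q^6)·(1 + q^4 + q^8 + q^12 + q^16)·(1 + q^4 + q^8 + q^12 + q^16)·(1 + q + q^2 + q^3 + q^4); the count is [q^22].
(q^5 + q^6) has coefficients 0,0,0,0,0,1,1 for degrees 0…6.
(1 + q^4 + q^8 + q^12 + q^16) has coefficients 1,0,0,0,1,0,0,0,1,0,0,0,1,0,0,0,1,0,0,0,0,0,0 for degrees 0…22.
Multiplying by (1 + q^4 + q^8 + q^12 + q^16) gives running coefficients 1,0,0,0,2,0,0,0,3,0,0,0,4,0,0,0,5,0,0,0,4,0,0 for degrees 0…22.
Finally multiplying by (1 + q + q^2 + q^3 + q^4), the product of all factors after the first has coefficients 1,1,1,1,3,2,2,2,5,3,3,3,7,4,4,4,9,5,5,5,9,4,4 for degrees 0…22.
[q^22] = 1·5 + 1·9 = 14.

14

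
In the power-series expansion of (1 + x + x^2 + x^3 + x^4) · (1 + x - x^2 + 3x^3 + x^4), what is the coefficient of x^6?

3

(1 + x + x^2 + x^3 + x^4) has coefficients 1,1,1,1,1 for degrees 0…4.
(1 + x - x^2 + 3x^3 + x^4) has coefficients 1,1,-1,3,1,0,0 for degrees 0…6.
[x^6] = 1·0 + 1·0 + 1·1 + 1·3 + 1·(-1) = 3.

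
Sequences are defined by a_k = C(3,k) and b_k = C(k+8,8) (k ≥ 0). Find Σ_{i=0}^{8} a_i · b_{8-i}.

42471

Write out a_i and b_{8-i} for i = 0,…,8 and sum the products.
Σ = 1·12870 + 3·6435 + 3·3003 + 1·1287 + 0·495 + 0·165 + 0·45 + 0·9 + 0·1 = 42471.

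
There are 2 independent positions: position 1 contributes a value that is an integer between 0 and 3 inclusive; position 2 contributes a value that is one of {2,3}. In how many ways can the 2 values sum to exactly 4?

The generating function for the choices is (1 + z + z^2 + z^3)·(z^2 + z^3); the count is [z^4].
(1 + z + z^2 + z^3) has coefficients 1,1,1,1 for degrees 0…3.
(z^2 + z^3) has coefficients 0,0,1,1,0 for degrees 0…4.
[z^4] = 1·0 + 1·1 + 1·1 + 1·0 = 2.

2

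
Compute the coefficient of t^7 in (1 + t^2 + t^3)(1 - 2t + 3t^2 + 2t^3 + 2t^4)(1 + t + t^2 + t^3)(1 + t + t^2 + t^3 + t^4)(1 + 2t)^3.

688

(1 + t^2 + t^3) has coefficients 1,0,1,1 for degrees 0…3.
(1 - 2t + 3t^2 + 2t^3 + 2t^4) has coefficients 1,-2,3,2,2,0,0,0 for degrees 0…7.
Multiplying by (1 + t + t^2 + t^3) gives running coefficients 1,-1,2,4,5,7,4,2 for degrees 0…7.
Multiplying by (1 + t + t^2 + t^3 + t^4) gives running coefficients 1,0,2,6,11,17,22,22 for degrees 0…7.
Finally multiplying by (1 + 2t)^3, the product of all factors after the first has coefficients 1,6,14,26,71,171,304,446 for degrees 0…7.
[t^7] = 1·446 + 1·171 + 1·71 = 688.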